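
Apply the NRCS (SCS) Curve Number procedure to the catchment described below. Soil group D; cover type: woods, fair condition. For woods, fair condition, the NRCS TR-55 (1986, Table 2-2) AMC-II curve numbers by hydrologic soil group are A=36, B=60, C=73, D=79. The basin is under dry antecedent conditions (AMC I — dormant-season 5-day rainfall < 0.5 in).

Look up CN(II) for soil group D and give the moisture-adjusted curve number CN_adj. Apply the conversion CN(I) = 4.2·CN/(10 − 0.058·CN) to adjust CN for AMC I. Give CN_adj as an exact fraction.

NRCS table: woods, fair condition, soil group D → CN(II) = 79
Adjust CN=79 to AMC I: 4.2·79/(10 − 0.058·79) → (1659/5) ÷ (2709/500) = 7900/129 ≈ 61.240

CN_adj = 7900/129 ≈ 61.240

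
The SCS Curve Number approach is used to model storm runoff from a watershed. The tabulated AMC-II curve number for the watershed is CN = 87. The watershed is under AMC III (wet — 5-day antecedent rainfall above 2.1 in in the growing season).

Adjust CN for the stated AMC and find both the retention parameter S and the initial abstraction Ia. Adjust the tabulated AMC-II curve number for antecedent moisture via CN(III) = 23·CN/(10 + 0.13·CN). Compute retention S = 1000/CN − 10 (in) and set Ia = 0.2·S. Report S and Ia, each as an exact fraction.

Adjust CN=87 to AMC III: 23·87/(10 + 0.13·87) → 2001 ÷ (2131/100) = 200100/2131 ≈ 93.900
Max retention: S = 1000/(200100/2131) − 10 = 1300/2001 in (≈ 0.650 in)
Ia = 0.2·(1300/2001) = 260/2001 in ≈ 0.130 in

S = 1300/2001 in ≈ 0.650 in; Ia = 260/2001 in ≈ 0.130 in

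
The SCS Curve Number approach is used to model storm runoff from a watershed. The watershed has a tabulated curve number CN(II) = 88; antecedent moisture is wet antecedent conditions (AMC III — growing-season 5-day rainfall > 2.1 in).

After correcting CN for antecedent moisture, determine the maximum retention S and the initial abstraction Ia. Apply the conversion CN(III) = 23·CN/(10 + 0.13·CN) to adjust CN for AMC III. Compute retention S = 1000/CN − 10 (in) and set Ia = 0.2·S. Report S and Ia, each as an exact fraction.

S = 150/253 in ≈ 0.593 in; Ia = 30/253 in ≈ 0.119 in

Wet (AMC III): CN(III) = 23·88/(10 + 0.13·88) = 2024/(536/25) = 6325/67 ≈ 94.403
Max retention: S = 1000/(6325/67) − 10 = 150/253 in (≈ 0.593 in)
Ia = 0.2S: 0.2·0.593 = 0.119 in (exactly 30/253)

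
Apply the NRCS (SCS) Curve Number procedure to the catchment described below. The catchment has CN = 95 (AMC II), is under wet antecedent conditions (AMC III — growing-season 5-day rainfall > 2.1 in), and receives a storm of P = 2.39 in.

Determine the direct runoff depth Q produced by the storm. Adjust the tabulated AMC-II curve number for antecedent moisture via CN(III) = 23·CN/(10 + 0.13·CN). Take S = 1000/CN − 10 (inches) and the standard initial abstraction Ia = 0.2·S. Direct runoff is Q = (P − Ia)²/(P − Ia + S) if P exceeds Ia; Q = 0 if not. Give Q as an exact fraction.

Wet (AMC III): CN(III) = 23·95/(10 + 0.13·95) = 2185/(447/20) = 43700/447 ≈ 97.763
Max retention: S = 1000/(43700/447) − 10 = 100/437 in (≈ 0.229 in)
Ia = 0.2S: 0.2·0.229 = 0.046 in (exactly 20/437)
P − Ia = 2.390 − 0.046 = 102443/43700 ≈ 2.344 in (> 0, runoff occurs)
Q: (102443/43700)² ÷ (112443/43700) = 10494568249/4913759100 in (≈ 2.136 in)

Q = 10494568249/4913759100 in ≈ 2.136 in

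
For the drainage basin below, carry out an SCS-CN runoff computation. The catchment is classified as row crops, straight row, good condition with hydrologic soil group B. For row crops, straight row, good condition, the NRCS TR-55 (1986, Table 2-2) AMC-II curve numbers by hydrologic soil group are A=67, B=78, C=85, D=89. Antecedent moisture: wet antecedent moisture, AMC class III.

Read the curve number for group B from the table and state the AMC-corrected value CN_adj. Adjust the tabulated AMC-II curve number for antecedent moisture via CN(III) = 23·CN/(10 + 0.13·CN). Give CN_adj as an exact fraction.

NRCS table: row crops, straight row, good condition, soil group B → CN(II) = 78
Wet (AMC III): CN(III) = 23·78/(10 + 0.13·78) = 1794/(1007/50) = 89700/1007 ≈ 89.076

CN_adj = 89700/1007 ≈ 89.076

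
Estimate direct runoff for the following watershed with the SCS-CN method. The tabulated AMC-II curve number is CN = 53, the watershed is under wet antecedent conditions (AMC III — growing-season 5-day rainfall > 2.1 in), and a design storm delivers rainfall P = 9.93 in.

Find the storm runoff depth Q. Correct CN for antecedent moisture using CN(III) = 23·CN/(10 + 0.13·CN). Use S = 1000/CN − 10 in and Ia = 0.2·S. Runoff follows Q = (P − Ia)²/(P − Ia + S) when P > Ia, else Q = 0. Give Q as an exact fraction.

Q = 1246498562089/193390327300 in ≈ 6.446 in

Adjust CN=53 to AMC III: 23·53/(10 + 0.13·53) → 1219 ÷ (1689/100) = 121900/1689 ≈ 72.173
Max retention: S = 1000/(121900/1689) − 10 = 4700/1219 in (≈ 3.856 in)
Ia = 0.2S: 0.2·3.856 = 0.771 in (exactly 940/1219)
Since P=9.930 > Ia=0.771: effective rainfall P−Ia = 1116467/121900 in
Q = (1116467/121900)²/((1116467/121900) + 4700/1219) = (1246498562089/14859610000)/(1586467/121900) = 1246498562089/193390327300 in ≈ 6.446 in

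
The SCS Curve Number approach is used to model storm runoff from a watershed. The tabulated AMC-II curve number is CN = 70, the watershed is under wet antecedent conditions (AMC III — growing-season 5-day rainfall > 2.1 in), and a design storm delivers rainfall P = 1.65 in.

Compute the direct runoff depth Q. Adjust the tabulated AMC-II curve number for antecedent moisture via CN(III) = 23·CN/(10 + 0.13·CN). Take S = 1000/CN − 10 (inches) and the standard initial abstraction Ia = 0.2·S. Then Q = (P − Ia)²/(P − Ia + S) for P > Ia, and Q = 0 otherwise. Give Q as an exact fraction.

Q = 5638923/10854620 in ≈ 0.519 in

Adjust CN=70 to AMC III: 23·70/(10 + 0.13·70) → 1610 ÷ (191/10) = 16100/191 ≈ 84.293
S = 1000/(16100/191) − 10 = 300/161 in ≈ 1.863 in
Ia = 0.2S: 0.2·1.863 = 0.373 in (exactly 60/161)
Since P=1.650 > Ia=0.373: effective rainfall P−Ia = 4113/3220 in
Runoff Q = (P−Ia)²/(P−Ia+S) = (1.277)²/(1.277+1.863) = 5638923/10854620 ≈ 0.519 in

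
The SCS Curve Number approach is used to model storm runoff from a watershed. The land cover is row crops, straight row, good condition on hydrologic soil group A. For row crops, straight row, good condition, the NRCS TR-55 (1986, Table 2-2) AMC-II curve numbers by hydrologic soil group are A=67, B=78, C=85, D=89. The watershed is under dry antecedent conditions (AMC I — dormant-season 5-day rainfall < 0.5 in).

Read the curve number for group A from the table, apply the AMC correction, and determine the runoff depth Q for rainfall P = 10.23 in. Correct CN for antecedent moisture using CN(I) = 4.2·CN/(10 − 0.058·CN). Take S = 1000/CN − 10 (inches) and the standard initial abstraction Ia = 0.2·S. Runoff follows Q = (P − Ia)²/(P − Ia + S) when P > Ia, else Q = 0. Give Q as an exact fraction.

Q = 12431129579/3921637300 in ≈ 3.170 in

NRCS table: row crops, straight row, good condition, soil group A → CN(II) = 67
Dry (AMC I): CN(I) = 4.2·67/(10 − 0.058·67) = (1407/5)/(3057/500) = 46900/1019 ≈ 46.026
Retention S: 1000/CN − 10 with CN=46.026 → S = 5500/469 ≈ 11.727 in
Ia = 0.2·(5500/469) = 1100/469 in ≈ 2.345 in
Since P=10.230 > Ia=2.345: effective rainfall P−Ia = 369787/46900 in
Runoff Q = (P−Ia)²/(P−Ia+S) = (7.885)²/(7.885+11.727) = 12431129579/3921637300 ≈ 3.170 in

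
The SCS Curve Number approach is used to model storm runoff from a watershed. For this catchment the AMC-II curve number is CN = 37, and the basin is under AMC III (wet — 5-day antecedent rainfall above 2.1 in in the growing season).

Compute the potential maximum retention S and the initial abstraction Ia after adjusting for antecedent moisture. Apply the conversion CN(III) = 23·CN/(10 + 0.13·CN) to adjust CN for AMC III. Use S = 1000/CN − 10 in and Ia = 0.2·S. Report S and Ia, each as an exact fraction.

S = 6300/851 in ≈ 7.403 in; Ia = 1260/851 in ≈ 1.481 in

Adjust CN=37 to AMC III: 23·37/(10 + 0.13·37) → 851 ÷ (1481/100) = 85100/1481 ≈ 57.461
S = 1000/(85100/1481) − 10 = 6300/851 in ≈ 7.403 in
Initial abstraction Ia = S/5 = (6300/851)/5 = 1260/851 ≈ 1.481 in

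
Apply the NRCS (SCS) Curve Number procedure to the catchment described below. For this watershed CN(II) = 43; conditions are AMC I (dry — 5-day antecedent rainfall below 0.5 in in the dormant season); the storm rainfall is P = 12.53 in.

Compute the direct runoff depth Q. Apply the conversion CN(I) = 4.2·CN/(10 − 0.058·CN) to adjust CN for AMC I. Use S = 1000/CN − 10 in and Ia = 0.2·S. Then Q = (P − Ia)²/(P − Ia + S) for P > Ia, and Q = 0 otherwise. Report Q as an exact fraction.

Q = 35026245409/34228305300 in ≈ 1.023 in

Dry (AMC I): CN(I) = 4.2·43/(10 − 0.058·43) = (903/5)/(3753/500) = 30100/1251 ≈ 24.061
Max retention: S = 1000/(30100/1251) − 10 = 9500/301 in (≈ 31.561 in)
Ia = 0.2·(9500/301) = 1900/301 in ≈ 6.312 in
P − Ia = 12.530 − 6.312 = 187153/30100 ≈ 6.218 in (> 0, runoff occurs)
Q: (187153/30100)² ÷ (1137153/30100) = 35026245409/34228305300 in (≈ 1.023 in)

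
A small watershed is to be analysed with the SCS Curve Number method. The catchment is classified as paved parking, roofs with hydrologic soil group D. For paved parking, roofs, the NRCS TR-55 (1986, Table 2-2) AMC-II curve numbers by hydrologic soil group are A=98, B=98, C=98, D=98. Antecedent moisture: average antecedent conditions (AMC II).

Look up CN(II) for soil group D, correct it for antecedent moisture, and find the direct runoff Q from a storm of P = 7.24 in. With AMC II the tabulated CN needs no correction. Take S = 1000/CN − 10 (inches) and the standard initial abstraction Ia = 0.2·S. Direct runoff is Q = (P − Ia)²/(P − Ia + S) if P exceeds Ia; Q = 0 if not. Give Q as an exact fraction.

Q = 77774761/11109525 in ≈ 7.001 in

NRCS table: paved parking, roofs, soil group D → CN(II) = 98
CN(II) = 98; AMC II needs no correction.
S = 1000/98 − 10 = 10/49 in ≈ 0.204 in
Ia = 0.2·(10/49) = 2/49 in ≈ 0.041 in
Since P=7.240 > Ia=0.041: effective rainfall P−Ia = 8819/1225 in
Q: (8819/1225)² ÷ (9069/1225) = 77774761/11109525 in (≈ 7.001 in)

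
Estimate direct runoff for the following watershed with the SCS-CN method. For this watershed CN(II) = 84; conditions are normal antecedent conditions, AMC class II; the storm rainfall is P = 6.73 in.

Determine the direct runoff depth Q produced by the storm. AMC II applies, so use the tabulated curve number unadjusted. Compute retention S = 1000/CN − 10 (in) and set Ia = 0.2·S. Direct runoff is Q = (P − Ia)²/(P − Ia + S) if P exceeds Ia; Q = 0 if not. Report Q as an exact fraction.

Average conditions: CN = 84 (no AMC adjustment).
Retention S: 1000/CN − 10 with CN=84.000 → S = 40/21 ≈ 1.905 in
Ia = 0.2S: 0.2·1.905 = 0.381 in (exactly 8/21)
Since P=6.730 > Ia=0.381: effective rainfall P−Ia = 13333/2100 in
Q: (13333/2100)² ÷ (17333/2100) = 177768889/36399300 in (≈ 4.884 in)

Q = 177768889/36399300 in ≈ 4.884 in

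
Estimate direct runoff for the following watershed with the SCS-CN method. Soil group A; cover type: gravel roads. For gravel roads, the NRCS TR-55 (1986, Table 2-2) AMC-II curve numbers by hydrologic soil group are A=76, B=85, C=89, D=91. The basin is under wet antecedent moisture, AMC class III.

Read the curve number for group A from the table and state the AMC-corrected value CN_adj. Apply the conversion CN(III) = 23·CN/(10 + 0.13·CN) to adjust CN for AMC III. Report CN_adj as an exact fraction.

NRCS table: gravel roads, soil group A → CN(II) = 76
Wet (AMC III): CN(III) = 23·76/(10 + 0.13·76) = 1748/(497/25) = 43700/497 ≈ 87.928

CN_adj = 43700/497 ≈ 87.928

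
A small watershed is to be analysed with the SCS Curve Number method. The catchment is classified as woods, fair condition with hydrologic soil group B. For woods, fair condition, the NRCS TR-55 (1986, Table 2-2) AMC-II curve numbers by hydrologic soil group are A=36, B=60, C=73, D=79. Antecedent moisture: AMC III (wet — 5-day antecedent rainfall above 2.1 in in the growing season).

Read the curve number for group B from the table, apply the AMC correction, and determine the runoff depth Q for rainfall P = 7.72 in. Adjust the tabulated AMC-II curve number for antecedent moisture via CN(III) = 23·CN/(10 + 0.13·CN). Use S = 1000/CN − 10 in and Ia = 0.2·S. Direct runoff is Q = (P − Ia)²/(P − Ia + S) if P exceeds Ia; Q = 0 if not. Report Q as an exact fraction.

Q = 151708489/29871825 in ≈ 5.079 in

NRCS table: woods, fair condition, soil group B → CN(II) = 60
CN(III) from CN(II)=60: (23·60)/(10 + 0.13·60) = 6900/89 ≈ 77.528
Retention S: 1000/CN − 10 with CN=77.528 → S = 200/69 ≈ 2.899 in
Ia = 0.2S: 0.2·2.899 = 0.580 in (exactly 40/69)
Excess rainfall: 7.720 − 0.580 = 7.140 in; P > Ia so Q > 0
Runoff Q = (P−Ia)²/(P−Ia+S) = (7.140)²/(7.140+2.899) = 151708489/29871825 ≈ 5.079 in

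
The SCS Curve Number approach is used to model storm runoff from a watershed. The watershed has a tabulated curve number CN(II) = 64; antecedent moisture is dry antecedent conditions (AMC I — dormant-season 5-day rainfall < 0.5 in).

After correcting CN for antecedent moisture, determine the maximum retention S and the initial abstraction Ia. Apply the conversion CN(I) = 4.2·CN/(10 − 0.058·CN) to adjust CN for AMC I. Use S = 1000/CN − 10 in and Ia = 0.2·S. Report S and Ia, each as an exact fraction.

Dry (AMC I): CN(I) = 4.2·64/(10 − 0.058·64) = (1344/5)/(786/125) = 5600/131 ≈ 42.748
S = 1000/(5600/131) − 10 = 375/28 in ≈ 13.393 in
Initial abstraction Ia = S/5 = (375/28)/5 = 75/28 ≈ 2.679 in

S = 375/28 in ≈ 13.393 in; Ia = 75/28 in ≈ 2.679 in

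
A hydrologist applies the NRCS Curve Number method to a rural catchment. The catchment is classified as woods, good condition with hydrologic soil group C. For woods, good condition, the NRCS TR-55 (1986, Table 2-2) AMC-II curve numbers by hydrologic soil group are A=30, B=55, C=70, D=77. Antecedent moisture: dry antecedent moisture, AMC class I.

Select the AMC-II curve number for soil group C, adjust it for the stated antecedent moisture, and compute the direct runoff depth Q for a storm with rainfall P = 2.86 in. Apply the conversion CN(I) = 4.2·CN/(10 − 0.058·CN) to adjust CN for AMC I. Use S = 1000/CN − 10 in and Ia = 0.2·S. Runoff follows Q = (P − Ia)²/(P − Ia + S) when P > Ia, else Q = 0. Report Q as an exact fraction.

NRCS table: woods, good condition, soil group C → CN(II) = 70
Adjust CN=70 to AMC I: 4.2·70/(10 − 0.058·70) → 294 ÷ (297/50) = 4900/99 ≈ 49.495
S = 1000/(4900/99) − 10 = 500/49 in ≈ 10.204 in
Initial abstraction Ia = S/5 = (500/49)/5 = 100/49 ≈ 2.041 in
P − Ia = 2.860 − 2.041 = 2007/2450 ≈ 0.819 in (> 0, runoff occurs)
Q = (2007/2450)²/((2007/2450) + 500/49) = (4028049/6002500)/(27007/2450) = 4028049/66167150 in ≈ 0.061 in

Q = 4028049/66167150 in ≈ 0.061 in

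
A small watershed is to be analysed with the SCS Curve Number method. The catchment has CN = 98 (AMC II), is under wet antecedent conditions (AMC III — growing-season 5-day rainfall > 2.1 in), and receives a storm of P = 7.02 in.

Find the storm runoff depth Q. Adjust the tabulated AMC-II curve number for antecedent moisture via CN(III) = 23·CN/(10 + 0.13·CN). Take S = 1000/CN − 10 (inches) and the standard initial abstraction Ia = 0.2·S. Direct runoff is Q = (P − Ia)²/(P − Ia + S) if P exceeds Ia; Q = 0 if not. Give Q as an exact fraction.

Q = 155691008929/22516163950 in ≈ 6.915 in

CN(III) from CN(II)=98: (23·98)/(10 + 0.13·98) = 112700/1137 ≈ 99.120
S = 1000/(112700/1137) − 10 = 100/1127 in ≈ 0.089 in
Ia = 0.2S: 0.2·0.089 = 0.018 in (exactly 20/1127)
Since P=7.020 > Ia=0.018: effective rainfall P−Ia = 394577/56350 in
Q = (394577/56350)²/((394577/56350) + 100/1127) = (155691008929/3175322500)/(399577/56350) = 155691008929/22516163950 in ≈ 6.915 in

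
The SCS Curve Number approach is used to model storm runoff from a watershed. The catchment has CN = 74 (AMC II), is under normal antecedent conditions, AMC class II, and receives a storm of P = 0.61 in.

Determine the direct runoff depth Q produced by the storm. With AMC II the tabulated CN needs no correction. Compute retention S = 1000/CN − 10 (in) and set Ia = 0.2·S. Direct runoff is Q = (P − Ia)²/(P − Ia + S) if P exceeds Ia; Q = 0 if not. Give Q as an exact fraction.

CN(II) = 74; AMC II needs no correction.
S = 1000/74 − 10 = 130/37 in ≈ 3.514 in
Ia = 0.2·(130/37) = 26/37 in ≈ 0.703 in
P = 0.610 ≤ Ia = 0.703 in: entire storm abstracted, Q = 0.

Q = 0 in ≈ 0.000 in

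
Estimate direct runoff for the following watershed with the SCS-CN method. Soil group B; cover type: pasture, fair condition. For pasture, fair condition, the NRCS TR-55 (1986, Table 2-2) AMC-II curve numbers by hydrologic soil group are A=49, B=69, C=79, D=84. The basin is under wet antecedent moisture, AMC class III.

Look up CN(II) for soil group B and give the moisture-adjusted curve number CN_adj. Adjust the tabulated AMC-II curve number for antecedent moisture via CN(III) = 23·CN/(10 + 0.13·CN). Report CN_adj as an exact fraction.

CN_adj = 158700/1897 ≈ 83.658

NRCS table: pasture, fair condition, soil group B → CN(II) = 69
Wet (AMC III): CN(III) = 23·69/(10 + 0.13·69) = 1587/(1897/100) = 158700/1897 ≈ 83.658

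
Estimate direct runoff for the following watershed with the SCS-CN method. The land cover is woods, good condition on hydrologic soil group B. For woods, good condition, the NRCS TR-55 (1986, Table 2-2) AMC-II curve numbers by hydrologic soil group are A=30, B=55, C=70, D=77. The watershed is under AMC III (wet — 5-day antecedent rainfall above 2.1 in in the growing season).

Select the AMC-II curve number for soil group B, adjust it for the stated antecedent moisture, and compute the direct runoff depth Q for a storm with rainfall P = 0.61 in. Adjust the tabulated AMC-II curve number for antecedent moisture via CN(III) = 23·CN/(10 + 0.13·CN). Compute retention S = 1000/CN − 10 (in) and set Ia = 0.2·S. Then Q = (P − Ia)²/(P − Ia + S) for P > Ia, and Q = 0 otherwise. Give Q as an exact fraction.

Q = 0 in ≈ 0.000 in

NRCS table: woods, good condition, soil group B → CN(II) = 55
CN(III) from CN(II)=55: (23·55)/(10 + 0.13·55) = 25300/343 ≈ 73.761
S = 1000/(25300/343) − 10 = 900/253 in ≈ 3.557 in
Initial abstraction Ia = S/5 = (900/253)/5 = 180/253 ≈ 0.711 in
P = 0.610 ≤ Ia = 0.711 in: entire storm abstracted, Q = 0.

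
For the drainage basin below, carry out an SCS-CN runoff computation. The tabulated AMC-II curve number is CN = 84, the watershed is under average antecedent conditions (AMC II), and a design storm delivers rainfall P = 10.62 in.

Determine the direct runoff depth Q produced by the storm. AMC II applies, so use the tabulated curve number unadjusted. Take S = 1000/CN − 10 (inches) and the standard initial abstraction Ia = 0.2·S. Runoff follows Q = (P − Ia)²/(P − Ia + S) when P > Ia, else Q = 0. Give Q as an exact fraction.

Average conditions: CN = 84 (no AMC adjustment).
Max retention: S = 1000/84 − 10 = 40/21 in (≈ 1.905 in)
Ia = 0.2·(40/21) = 8/21 in ≈ 0.381 in
Since P=10.620 > Ia=0.381: effective rainfall P−Ia = 10751/1050 in
Q = (10751/1050)²/((10751/1050) + 40/21) = (115584001/1102500)/(12751/1050) = 115584001/13388550 in ≈ 8.633 in

Q = 115584001/13388550 in ≈ 8.633 in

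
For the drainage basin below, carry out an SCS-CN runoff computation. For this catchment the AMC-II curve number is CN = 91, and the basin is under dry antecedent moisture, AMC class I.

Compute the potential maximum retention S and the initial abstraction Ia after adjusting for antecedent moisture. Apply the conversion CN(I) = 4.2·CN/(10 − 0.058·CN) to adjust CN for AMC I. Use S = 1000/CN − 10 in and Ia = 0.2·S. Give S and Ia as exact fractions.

S = 1500/637 in ≈ 2.355 in; Ia = 300/637 in ≈ 0.471 in

Adjust CN=91 to AMC I: 4.2·91/(10 − 0.058·91) → (1911/5) ÷ (2361/500) = 63700/787 ≈ 80.940
Max retention: S = 1000/(63700/787) − 10 = 1500/637 in (≈ 2.355 in)
Ia = 0.2S: 0.2·2.355 = 0.471 in (exactly 300/637)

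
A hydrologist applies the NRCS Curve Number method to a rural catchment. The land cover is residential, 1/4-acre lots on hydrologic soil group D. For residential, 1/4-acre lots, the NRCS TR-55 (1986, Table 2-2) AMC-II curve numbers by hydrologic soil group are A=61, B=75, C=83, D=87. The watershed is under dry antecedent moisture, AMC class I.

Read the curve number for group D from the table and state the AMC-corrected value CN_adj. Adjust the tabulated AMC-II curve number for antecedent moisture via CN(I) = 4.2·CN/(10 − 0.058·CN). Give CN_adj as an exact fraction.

NRCS table: residential, 1/4-acre lots, soil group D → CN(II) = 87
CN(I) from CN(II)=87: (4.2·87)/(10 − 0.058·87) = 182700/2477 ≈ 73.759

CN_adj = 182700/2477 ≈ 73.759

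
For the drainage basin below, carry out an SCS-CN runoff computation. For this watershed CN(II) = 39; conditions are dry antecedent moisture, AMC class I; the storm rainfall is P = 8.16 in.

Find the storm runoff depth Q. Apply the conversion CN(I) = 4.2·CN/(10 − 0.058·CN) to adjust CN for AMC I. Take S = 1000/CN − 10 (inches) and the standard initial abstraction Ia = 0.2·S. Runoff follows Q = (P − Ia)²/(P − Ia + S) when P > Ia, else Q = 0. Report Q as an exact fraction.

Q = 53114944/3977657775 in ≈ 0.013 in

Adjust CN=39 to AMC I: 4.2·39/(10 − 0.058·39) → (819/5) ÷ (3869/500) = 81900/3869 ≈ 21.168
Retention S: 1000/CN − 10 with CN=21.168 → S = 30500/819 ≈ 37.241 in
Ia = 0.2S: 0.2·37.241 = 7.448 in (exactly 6100/819)
P − Ia = 8.160 − 7.448 = 14576/20475 ≈ 0.712 in (> 0, runoff occurs)
Runoff Q = (P−Ia)²/(P−Ia+S) = (0.712)²/(0.712+37.241) = 53114944/3977657775 ≈ 0.013 in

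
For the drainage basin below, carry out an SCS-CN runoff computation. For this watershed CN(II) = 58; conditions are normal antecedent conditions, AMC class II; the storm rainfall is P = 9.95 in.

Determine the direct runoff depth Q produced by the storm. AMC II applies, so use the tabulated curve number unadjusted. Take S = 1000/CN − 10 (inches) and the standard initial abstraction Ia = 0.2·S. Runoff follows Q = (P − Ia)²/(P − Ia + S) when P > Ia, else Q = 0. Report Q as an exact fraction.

AMC II — tabulated CN = 58 applies directly.
Retention S: 1000/CN − 10 with CN=58.000 → S = 210/29 ≈ 7.241 in
Ia = 0.2S: 0.2·7.241 = 1.448 in (exactly 42/29)
P − Ia = 9.950 − 1.448 = 4931/580 ≈ 8.502 in (> 0, runoff occurs)
Q: (4931/580)² ÷ (9131/580) = 24314761/5295980 in (≈ 4.591 in)

Q = 24314761/5295980 in ≈ 4.591 in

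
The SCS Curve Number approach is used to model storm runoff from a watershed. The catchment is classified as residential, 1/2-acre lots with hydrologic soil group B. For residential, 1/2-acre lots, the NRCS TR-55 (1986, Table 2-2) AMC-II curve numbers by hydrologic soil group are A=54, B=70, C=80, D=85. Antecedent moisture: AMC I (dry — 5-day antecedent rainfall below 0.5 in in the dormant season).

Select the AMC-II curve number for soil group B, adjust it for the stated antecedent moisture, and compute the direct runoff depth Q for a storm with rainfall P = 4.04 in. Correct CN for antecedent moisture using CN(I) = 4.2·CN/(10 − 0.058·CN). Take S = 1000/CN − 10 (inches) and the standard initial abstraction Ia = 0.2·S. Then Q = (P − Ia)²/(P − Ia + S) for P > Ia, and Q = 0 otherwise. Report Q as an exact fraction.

Q = 5997601/18312525 in ≈ 0.328 in

NRCS table: residential, 1/2-acre lots, soil group B → CN(II) = 70
Adjust CN=70 to AMC I: 4.2·70/(10 − 0.058·70) → 294 ÷ (297/50) = 4900/99 ≈ 49.495
Retention S: 1000/CN − 10 with CN=49.495 → S = 500/49 ≈ 10.204 in
Initial abstraction Ia = S/5 = (500/49)/5 = 100/49 ≈ 2.041 in
Excess rainfall: 4.040 − 2.041 = 1.999 in; P > Ia so Q > 0
Q = (2449/1225)²/((2449/1225) + 500/49) = (5997601/1500625)/(14949/1225) = 5997601/18312525 in ≈ 0.328 in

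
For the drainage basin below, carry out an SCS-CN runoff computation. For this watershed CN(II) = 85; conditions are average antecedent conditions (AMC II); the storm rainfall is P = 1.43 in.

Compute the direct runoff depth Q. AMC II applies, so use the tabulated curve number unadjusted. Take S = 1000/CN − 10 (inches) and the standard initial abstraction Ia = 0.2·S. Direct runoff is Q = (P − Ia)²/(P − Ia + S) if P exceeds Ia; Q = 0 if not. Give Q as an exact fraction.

AMC II — tabulated CN = 85 applies directly.
Retention S: 1000/CN − 10 with CN=85.000 → S = 30/17 ≈ 1.765 in
Initial abstraction Ia = S/5 = (30/17)/5 = 6/17 ≈ 0.353 in
Since P=1.430 > Ia=0.353: effective rainfall P−Ia = 1831/1700 in
Q: (1831/1700)² ÷ (4831/1700) = 3352561/8212700 in (≈ 0.408 in)

Q = 3352561/8212700 in ≈ 0.408 in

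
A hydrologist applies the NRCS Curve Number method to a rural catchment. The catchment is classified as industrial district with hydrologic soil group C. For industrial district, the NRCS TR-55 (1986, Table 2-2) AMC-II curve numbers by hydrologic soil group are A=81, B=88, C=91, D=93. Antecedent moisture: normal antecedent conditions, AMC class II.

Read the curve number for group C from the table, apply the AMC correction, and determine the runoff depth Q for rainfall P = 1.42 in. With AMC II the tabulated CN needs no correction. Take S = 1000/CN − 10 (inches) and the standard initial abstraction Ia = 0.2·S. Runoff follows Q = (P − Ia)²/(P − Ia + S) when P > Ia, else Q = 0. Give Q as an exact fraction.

NRCS table: industrial district, soil group C → CN(II) = 91
CN(II) = 91; AMC II needs no correction.
Max retention: S = 1000/91 − 10 = 90/91 in (≈ 0.989 in)
Ia = 0.2·(90/91) = 18/91 in ≈ 0.198 in
P − Ia = 1.420 − 0.198 = 5561/4550 ≈ 1.222 in (> 0, runoff occurs)
Q: (5561/4550)² ÷ (10061/4550) = 30924721/45777550 in (≈ 0.676 in)

Q = 30924721/45777550 in ≈ 0.676 in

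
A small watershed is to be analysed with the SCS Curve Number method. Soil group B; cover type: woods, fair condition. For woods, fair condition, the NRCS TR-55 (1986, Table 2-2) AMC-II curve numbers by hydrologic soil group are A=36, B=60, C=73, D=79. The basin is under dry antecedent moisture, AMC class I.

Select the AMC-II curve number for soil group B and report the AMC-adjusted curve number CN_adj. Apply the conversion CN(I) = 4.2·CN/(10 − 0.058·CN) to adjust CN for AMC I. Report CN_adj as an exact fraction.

NRCS table: woods, fair condition, soil group B → CN(II) = 60
Adjust CN=60 to AMC I: 4.2·60/(10 − 0.058·60) → 252 ÷ (163/25) = 6300/163 ≈ 38.650

CN_adj = 6300/163 ≈ 38.650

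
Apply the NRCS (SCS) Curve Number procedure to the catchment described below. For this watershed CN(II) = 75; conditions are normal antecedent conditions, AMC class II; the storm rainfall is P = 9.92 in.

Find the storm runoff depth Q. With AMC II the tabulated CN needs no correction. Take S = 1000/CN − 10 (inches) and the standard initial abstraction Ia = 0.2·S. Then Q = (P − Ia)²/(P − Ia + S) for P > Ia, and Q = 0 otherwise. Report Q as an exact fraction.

Q = 120409/17700 in ≈ 6.803 in

AMC II — tabulated CN = 75 applies directly.
Retention S: 1000/CN − 10 with CN=75.000 → S = 10/3 ≈ 3.333 in
Initial abstraction Ia = S/5 = (10/3)/5 = 2/3 ≈ 0.667 in
P − Ia = 9.920 − 0.667 = 694/75 ≈ 9.253 in (> 0, runoff occurs)
Runoff Q = (P−Ia)²/(P−Ia+S) = (9.253)²/(9.253+3.333) = 120409/17700 ≈ 6.803 in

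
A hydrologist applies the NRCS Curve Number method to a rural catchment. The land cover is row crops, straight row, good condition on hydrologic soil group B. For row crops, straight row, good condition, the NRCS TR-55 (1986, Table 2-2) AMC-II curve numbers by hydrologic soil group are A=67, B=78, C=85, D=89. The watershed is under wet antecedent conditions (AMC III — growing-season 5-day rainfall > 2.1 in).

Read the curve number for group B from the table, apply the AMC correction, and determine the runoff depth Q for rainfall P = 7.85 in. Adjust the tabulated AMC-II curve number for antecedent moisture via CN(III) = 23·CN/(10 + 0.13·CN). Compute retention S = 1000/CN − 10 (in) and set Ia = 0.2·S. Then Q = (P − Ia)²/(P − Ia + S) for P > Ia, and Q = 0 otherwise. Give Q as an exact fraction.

Q = 18612872041/2842216260 in ≈ 6.549 in

NRCS table: row crops, straight row, good condition, soil group B → CN(II) = 78
Adjust CN=78 to AMC III: 23·78/(10 + 0.13·78) → 1794 ÷ (1007/50) = 89700/1007 ≈ 89.076
S = 1000/(89700/1007) − 10 = 1100/897 in ≈ 1.226 in
Ia = 0.2·(1100/897) = 220/897 in ≈ 0.245 in
Since P=7.850 > Ia=0.245: effective rainfall P−Ia = 136429/17940 in
Q: (136429/17940)² ÷ (158429/17940) = 18612872041/2842216260 in (≈ 6.549 in)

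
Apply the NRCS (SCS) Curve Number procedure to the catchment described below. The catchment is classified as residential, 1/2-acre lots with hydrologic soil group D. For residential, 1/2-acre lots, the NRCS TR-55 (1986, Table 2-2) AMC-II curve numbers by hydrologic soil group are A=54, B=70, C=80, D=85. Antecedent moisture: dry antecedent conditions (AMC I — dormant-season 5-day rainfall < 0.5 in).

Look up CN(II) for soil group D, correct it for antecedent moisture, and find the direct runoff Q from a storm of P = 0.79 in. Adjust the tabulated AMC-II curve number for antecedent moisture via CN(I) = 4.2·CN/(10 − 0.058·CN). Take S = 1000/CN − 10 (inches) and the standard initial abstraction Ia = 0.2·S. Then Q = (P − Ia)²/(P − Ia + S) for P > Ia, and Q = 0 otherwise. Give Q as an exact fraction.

NRCS table: residential, 1/2-acre lots, soil group D → CN(II) = 85
Dry (AMC I): CN(I) = 4.2·85/(10 − 0.058·85) = 357/(507/100) = 11900/169 ≈ 70.414
Max retention: S = 1000/(11900/169) − 10 = 500/119 in (≈ 4.202 in)
Initial abstraction Ia = S/5 = (500/119)/5 = 100/119 ≈ 0.840 in
P = 0.790 ≤ Ia = 0.840 in: entire storm abstracted, Q = 0.

Q = 0 in ≈ 0.000 in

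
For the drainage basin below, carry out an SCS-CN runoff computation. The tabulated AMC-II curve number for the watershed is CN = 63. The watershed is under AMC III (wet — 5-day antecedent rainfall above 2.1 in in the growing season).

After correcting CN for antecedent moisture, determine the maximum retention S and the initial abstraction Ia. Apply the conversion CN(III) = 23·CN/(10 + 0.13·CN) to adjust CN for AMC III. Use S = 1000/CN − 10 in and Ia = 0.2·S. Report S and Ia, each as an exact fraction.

Adjust CN=63 to AMC III: 23·63/(10 + 0.13·63) → 1449 ÷ (1819/100) = 144900/1819 ≈ 79.659
S = 1000/(144900/1819) − 10 = 3700/1449 in ≈ 2.553 in
Ia = 0.2S: 0.2·2.553 = 0.511 in (exactly 740/1449)

S = 3700/1449 in ≈ 2.553 in; Ia = 740/1449 in ≈ 0.511 in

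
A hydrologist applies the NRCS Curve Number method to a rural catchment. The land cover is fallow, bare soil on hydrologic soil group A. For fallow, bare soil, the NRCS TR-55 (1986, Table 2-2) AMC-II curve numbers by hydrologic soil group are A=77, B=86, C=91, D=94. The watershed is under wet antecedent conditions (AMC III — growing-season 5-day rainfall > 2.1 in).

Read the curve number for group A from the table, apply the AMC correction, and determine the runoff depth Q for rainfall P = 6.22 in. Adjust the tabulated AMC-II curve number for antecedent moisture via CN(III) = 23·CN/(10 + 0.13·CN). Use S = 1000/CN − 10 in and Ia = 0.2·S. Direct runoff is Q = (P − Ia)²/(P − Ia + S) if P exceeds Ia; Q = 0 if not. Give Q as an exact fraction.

NRCS table: fallow, bare soil, soil group A → CN(II) = 77
Wet (AMC III): CN(III) = 23·77/(10 + 0.13·77) = 1771/(2001/100) = 7700/87 ≈ 88.506
Retention S: 1000/CN − 10 with CN=88.506 → S = 100/77 ≈ 1.299 in
Initial abstraction Ia = S/5 = (100/77)/5 = 20/77 ≈ 0.260 in
Excess rainfall: 6.220 − 0.260 = 5.960 in; P > Ia so Q > 0
Runoff Q = (P−Ia)²/(P−Ia+S) = (5.960)²/(5.960+1.299) = 526564809/107595950 ≈ 4.894 in

Q = 526564809/107595950 in ≈ 4.894 in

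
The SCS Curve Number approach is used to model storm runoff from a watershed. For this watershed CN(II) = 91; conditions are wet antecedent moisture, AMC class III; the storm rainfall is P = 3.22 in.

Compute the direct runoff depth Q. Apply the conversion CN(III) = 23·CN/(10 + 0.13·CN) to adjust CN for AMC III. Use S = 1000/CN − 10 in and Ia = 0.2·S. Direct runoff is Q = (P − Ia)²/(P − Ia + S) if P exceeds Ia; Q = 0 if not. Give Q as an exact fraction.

Q = 107566288729/39031624450 in ≈ 2.756 in

CN(III) from CN(II)=91: (23·91)/(10 + 0.13·91) = 209300/2183 ≈ 95.877
Retention S: 1000/CN − 10 with CN=95.877 → S = 900/2093 ≈ 0.430 in
Initial abstraction Ia = S/5 = (900/2093)/5 = 180/2093 ≈ 0.086 in
P − Ia = 3.220 − 0.086 = 327973/104650 ≈ 3.134 in (> 0, runoff occurs)
Runoff Q = (P−Ia)²/(P−Ia+S) = (3.134)²/(3.134+0.430) = 107566288729/39031624450 ≈ 2.756 in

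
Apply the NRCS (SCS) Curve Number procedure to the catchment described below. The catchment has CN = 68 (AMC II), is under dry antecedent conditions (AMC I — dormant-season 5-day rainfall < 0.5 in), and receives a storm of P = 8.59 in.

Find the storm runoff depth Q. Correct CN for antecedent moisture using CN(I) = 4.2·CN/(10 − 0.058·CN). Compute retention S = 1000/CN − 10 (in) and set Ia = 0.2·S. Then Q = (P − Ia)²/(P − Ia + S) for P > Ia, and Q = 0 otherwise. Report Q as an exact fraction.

Q = 51376115569/22371869100 in ≈ 2.296 in

Adjust CN=68 to AMC I: 4.2·68/(10 − 0.058·68) → (1428/5) ÷ (757/125) = 35700/757 ≈ 47.160
S = 1000/(35700/757) − 10 = 4000/357 in ≈ 11.204 in
Ia = 0.2S: 0.2·11.204 = 2.241 in (exactly 800/357)
Excess rainfall: 8.590 − 2.241 = 6.349 in; P > Ia so Q > 0
Q: (226663/35700)² ÷ (626663/35700) = 51376115569/22371869100 in (≈ 2.296 in)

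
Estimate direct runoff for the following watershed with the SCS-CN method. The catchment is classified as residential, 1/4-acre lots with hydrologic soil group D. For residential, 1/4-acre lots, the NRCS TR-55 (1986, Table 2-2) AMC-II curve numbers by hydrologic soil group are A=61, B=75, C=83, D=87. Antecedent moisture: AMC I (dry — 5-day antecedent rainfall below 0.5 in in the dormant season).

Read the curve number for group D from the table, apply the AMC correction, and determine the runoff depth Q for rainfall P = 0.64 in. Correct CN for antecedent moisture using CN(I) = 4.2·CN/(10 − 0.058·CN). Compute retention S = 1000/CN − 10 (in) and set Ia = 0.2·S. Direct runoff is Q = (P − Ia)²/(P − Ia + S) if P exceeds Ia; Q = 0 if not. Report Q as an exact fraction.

Q = 0 in ≈ 0.000 in

NRCS table: residential, 1/4-acre lots, soil group D → CN(II) = 87
Dry (AMC I): CN(I) = 4.2·87/(10 − 0.058·87) = (1827/5)/(2477/500) = 182700/2477 ≈ 73.759
Max retention: S = 1000/(182700/2477) − 10 = 6500/1827 in (≈ 3.558 in)
Ia = 0.2S: 0.2·3.558 = 0.712 in (exactly 1300/1827)
P = 0.640 ≤ Ia = 0.712 in: entire storm abstracted, Q = 0.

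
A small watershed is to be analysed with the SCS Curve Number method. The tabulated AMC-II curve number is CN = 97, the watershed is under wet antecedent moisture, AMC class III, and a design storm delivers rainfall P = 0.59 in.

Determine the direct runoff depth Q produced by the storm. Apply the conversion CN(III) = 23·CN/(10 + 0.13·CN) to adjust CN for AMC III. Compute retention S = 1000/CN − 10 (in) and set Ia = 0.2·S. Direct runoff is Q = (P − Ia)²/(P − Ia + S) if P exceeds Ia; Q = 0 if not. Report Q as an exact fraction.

CN(III) from CN(II)=97: (23·97)/(10 + 0.13·97) = 223100/2261 ≈ 98.673
Retention S: 1000/CN − 10 with CN=98.673 → S = 300/2231 ≈ 0.134 in
Ia = 0.2·(300/2231) = 60/2231 in ≈ 0.027 in
Since P=0.590 > Ia=0.027: effective rainfall P−Ia = 125629/223100 in
Runoff Q = (P−Ia)²/(P−Ia+S) = (0.563)²/(0.563+0.134) = 15782645641/34720829900 ≈ 0.455 in

Q = 15782645641/34720829900 in ≈ 0.455 in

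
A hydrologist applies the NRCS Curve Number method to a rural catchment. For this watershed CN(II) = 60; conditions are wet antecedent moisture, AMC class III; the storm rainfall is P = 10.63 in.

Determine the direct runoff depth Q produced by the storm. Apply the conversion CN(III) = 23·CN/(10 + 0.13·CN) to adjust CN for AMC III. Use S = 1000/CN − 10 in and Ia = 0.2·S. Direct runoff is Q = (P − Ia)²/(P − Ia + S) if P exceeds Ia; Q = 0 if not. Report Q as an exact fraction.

Adjust CN=60 to AMC III: 23·60/(10 + 0.13·60) → 1380 ÷ (89/5) = 6900/89 ≈ 77.528
Retention S: 1000/CN − 10 with CN=77.528 → S = 200/69 ≈ 2.899 in
Ia = 0.2S: 0.2·2.899 = 0.580 in (exactly 40/69)
Since P=10.630 > Ia=0.580: effective rainfall P−Ia = 69347/6900 in
Q = (69347/6900)²/((69347/6900) + 200/69) = (4809006409/47610000)/(89347/6900) = 4809006409/616494300 in ≈ 7.801 in

Q = 4809006409/616494300 in ≈ 7.801 in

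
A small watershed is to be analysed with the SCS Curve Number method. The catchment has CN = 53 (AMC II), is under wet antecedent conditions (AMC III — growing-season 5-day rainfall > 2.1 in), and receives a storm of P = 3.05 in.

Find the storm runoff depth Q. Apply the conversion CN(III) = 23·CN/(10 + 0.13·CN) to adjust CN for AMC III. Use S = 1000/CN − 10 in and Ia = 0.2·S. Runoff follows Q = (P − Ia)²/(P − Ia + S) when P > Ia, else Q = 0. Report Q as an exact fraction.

Q = 3086802481/3646248420 in ≈ 0.847 in

CN(III) from CN(II)=53: (23·53)/(10 + 0.13·53) = 121900/1689 ≈ 72.173
Max retention: S = 1000/(121900/1689) − 10 = 4700/1219 in (≈ 3.856 in)
Ia = 0.2·(4700/1219) = 940/1219 in ≈ 0.771 in
P − Ia = 3.050 − 0.771 = 55559/24380 ≈ 2.279 in (> 0, runoff occurs)
Runoff Q = (P−Ia)²/(P−Ia+S) = (2.279)²/(2.279+3.856) = 3086802481/3646248420 ≈ 0.847 in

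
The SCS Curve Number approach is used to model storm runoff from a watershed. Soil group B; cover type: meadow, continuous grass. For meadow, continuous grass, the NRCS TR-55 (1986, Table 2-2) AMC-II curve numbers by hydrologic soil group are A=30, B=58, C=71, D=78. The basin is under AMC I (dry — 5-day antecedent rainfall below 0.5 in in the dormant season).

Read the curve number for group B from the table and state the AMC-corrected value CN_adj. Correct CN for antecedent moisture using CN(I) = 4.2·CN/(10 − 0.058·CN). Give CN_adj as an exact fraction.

CN_adj = 2900/79 ≈ 36.709

NRCS table: meadow, continuous grass, soil group B → CN(II) = 58
Adjust CN=58 to AMC I: 4.2·58/(10 − 0.058·58) → (1218/5) ÷ (1659/250) = 2900/79 ≈ 36.709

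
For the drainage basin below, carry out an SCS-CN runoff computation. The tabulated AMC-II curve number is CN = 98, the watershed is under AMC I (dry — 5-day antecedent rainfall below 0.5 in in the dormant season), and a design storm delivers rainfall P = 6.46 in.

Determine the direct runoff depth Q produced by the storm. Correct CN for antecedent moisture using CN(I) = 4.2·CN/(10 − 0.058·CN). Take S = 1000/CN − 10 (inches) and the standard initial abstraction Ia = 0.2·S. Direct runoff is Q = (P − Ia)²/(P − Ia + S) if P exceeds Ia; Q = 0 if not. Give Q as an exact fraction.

Q = 107169152689/18129282150 in ≈ 5.911 in

Dry (AMC I): CN(I) = 4.2·98/(10 − 0.058·98) = (2058/5)/(1079/250) = 102900/1079 ≈ 95.366
S = 1000/(102900/1079) − 10 = 500/1029 in ≈ 0.486 in
Ia = 0.2·(500/1029) = 100/1029 in ≈ 0.097 in
Excess rainfall: 6.460 − 0.097 = 6.363 in; P > Ia so Q > 0
Runoff Q = (P−Ia)²/(P−Ia+S) = (6.363)²/(6.363+0.486) = 107169152689/18129282150 ≈ 5.911 in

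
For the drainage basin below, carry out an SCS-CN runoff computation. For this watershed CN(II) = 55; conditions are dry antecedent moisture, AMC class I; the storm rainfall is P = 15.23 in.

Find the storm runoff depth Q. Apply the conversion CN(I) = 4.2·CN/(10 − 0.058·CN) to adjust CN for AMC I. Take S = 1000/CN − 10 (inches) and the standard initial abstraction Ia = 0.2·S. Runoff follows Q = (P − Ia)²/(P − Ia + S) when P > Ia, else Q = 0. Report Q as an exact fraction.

Q = 7616227441/1826986700 in ≈ 4.169 in

Dry (AMC I): CN(I) = 4.2·55/(10 − 0.058·55) = 231/(681/100) = 7700/227 ≈ 33.921
S = 1000/(7700/227) − 10 = 1500/77 in ≈ 19.481 in
Ia = 0.2·(1500/77) = 300/77 in ≈ 3.896 in
Since P=15.230 > Ia=3.896: effective rainfall P−Ia = 87271/7700 in
Q: (87271/7700)² ÷ (237271/7700) = 7616227441/1826986700 in (≈ 4.169 in)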